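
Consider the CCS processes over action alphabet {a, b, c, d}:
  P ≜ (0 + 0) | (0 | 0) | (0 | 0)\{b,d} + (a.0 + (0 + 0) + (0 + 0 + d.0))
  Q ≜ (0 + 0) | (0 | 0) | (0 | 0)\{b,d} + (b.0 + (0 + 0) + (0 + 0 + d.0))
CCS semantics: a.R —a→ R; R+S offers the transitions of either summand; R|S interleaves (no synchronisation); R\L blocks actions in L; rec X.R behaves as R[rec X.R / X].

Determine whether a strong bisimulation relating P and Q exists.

NO

LTS(P): 2 reachable states
  u0 = (0 + 0) | (0 | 0) | (0 | 0)\{b,d} + (a.0 + (0 + 0) + (0 + 0 + d.0)) → -a-> u1, -d-> u1
  u1 = 0 → ·
LTS(Q): 2 reachable states
  v0 = (0 + 0) | (0 | 0) | (0 | 0)\{b,d} + (b.0 + (0 + 0) + (0 + 0 + d.0)) → -b-> v1, -d-> v1
  v1 = 0 → ·
Bisimilarity quotient blocks:
  B0 = {u0}
  B1 = {u1, v1}
  B2 = {v0}
u0 ∈ B0, v0 ∈ B2 → different blocks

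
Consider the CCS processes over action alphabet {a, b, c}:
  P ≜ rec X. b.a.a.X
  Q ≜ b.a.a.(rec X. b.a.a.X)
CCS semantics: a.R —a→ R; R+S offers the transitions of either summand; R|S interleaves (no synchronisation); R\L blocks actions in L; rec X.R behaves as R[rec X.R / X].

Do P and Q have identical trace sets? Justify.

P's transition system — 3 states:
  p0 = rec X. b.a.a.X → -b-> p1
  p1 = a.a.(rec X. b.a.a.X) → -a-> p2
  p2 = a.(rec X. b.a.a.X) → -a-> p0
Q's transition system — 4 states:
  q0 = b.a.a.(rec X. b.a.a.X) → -b-> q1
  q1 = a.a.(rec X. b.a.a.X) → -a-> q2
  q2 = a.(rec X. b.a.a.X) → -a-> q3
  q3 = rec X. b.a.a.X → -b-> q1
Bisimilarity quotient blocks:
  B0 = {p0, q0, q3}
  B1 = {p1, q1}
  B2 = {p2, q2}
p0 ∈ B0, q0 ∈ B0 → same block
Bisimilar ⇒ trace-equivalent.

trace-equivalent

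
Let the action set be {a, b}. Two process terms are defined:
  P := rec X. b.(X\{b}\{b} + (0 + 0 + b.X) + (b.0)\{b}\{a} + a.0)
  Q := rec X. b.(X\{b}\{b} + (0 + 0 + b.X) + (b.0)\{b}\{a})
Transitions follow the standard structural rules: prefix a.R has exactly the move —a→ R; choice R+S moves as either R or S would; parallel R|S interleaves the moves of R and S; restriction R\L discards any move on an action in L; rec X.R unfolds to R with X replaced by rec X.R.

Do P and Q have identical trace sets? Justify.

traces(P) ≠ traces(Q) — witness ⟨ba⟩

P's transition system — 3 states:
  u0 = rec X. b.(X\{b}\{b} + (0 + 0 + b.X) + (b.0)\{b}\{a} + a.0) | =b=> u1
  u1 = (rec X. b.(X\{b}\{b} + (0 + 0 + b.X) + (b.0)\{b}\{a} + a.0))\{b}\{b} + (0 + 0 + b.(rec X. b.(X\{b}\{b} + (0 + 0 + b.X) + (b.0)\{b}\{a} + a.0))) + (b.0)\{b}\{a} + a.0 | =a=> u2, =b=> u0
  u2 = 0 | (no moves)
Q's transition system — 2 states:
  v0 = rec X. b.(X\{b}\{b} + (0 + 0 + b.X) + (b.0)\{b}\{a}) | =b=> v1
  v1 = (rec X. b.(X\{b}\{b} + (0 + 0 + b.X) + (b.0)\{b}\{a}))\{b}\{b} + (0 + 0 + b.(rec X. b.(X\{b}\{b} + (0 + 0 + b.X) + (b.0)\{b}\{a}))) + (b.0)\{b}\{a} | =b=> v0
Executing ba from P (initial set {u0}):
  after b @ step 1: {u1}
  after a @ step 2: {u2}
  ✓ P
Executing ba from Q (initial set {v0}):
  after b @ step 1: {v1}
  after a @ step 2: ∅  — Q cannot continue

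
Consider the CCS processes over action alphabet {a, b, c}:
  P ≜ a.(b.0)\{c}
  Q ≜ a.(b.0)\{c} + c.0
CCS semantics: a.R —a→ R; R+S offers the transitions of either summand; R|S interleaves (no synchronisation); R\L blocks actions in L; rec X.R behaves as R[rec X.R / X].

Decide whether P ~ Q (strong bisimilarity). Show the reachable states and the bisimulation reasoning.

P's transition system — 3 states:
  s0 = a.(b.0)\{c} :: -a-> s1
  s1 = (b.0)\{c} :: -b-> s2
  s2 = 0\{c} :: ·
Q's transition system — 4 states:
  t0 = a.(b.0)\{c} + c.0 :: -a-> t1, -c-> t2
  t1 = (b.0)\{c} :: -b-> t3
  t2 = 0 :: ·
  t3 = 0\{c} :: ·
Coarsest stable partition (strong bisimilarity classes):
  B0 = {s0}
  B1 = {s1, t1}
  B2 = {s2, t2, t3}
  B3 = {t0}
s0 ∈ B0, t0 ∈ B3 → different blocks

NO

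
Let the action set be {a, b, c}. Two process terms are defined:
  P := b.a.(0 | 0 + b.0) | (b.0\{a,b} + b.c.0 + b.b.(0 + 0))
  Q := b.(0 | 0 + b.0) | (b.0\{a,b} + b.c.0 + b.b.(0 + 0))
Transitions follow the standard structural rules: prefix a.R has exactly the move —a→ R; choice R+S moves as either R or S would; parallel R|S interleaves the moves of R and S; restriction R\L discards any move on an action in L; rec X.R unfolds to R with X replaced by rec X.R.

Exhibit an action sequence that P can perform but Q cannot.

ba

LTS(P): 24 reachable states
  p0 = b.a.(0 | 0 + b.0) | (b.0\{a,b} + b.c.0 + b.b.(0 + 0)) has moves —b→ p1, —b→ p2, —b→ p3, —b→ p4
  p1 = a.(0 | 0 + b.0) | (b.0\{a,b} + b.c.0 + b.b.(0 + 0)) has moves —a→ p5, —b→ p6, —b→ p7, —b→ p8
  p2 = b.a.(0 | 0 + b.0) | 0\{a,b} has moves —b→ p6
  p3 = b.a.(0 | 0 + b.0) | b.(0 + 0) has moves —b→ p7, —b→ p9
  p4 = b.a.(0 | 0 + b.0) | c.0 has moves —b→ p8, —c→ p10
  p5 = (0 | 0 + b.0) | (b.0\{a,b} + b.c.0 + b.b.(0 + 0)) has moves —b→ p11, —b→ p12, —b→ p13, —b→ p14
  p6 = a.(0 | 0 + b.0) | 0\{a,b} has moves —a→ p11
  p7 = a.(0 | 0 + b.0) | b.(0 + 0) has moves —a→ p12, —b→ p15
  p8 = a.(0 | 0 + b.0) | c.0 has moves —a→ p13, —c→ p16
  p9 = b.a.(0 | 0 + b.0) | (0 + 0) has moves —b→ p15
  p10 = b.a.(0 | 0 + b.0) | 0 has moves —b→ p16
  p11 = (0 | 0 + b.0) | 0\{a,b} has moves —b→ p17
  p12 = (0 | 0 + b.0) | b.(0 + 0) has moves —b→ p18, —b→ p19
  p13 = (0 | 0 + b.0) | c.0 has moves —b→ p20, —c→ p21
  p14 = 0 | (b.0\{a,b} + b.c.0 + b.b.(0 + 0)) has moves —b→ p17, —b→ p19, —b→ p20
  p15 = a.(0 | 0 + b.0) | (0 + 0) has moves —a→ p18
  p16 = a.(0 | 0 + b.0) | 0 has moves —a→ p21
  p17 = 0 | 0\{a,b} has moves stopped
  p18 = (0 | 0 + b.0) | (0 + 0) has moves —b→ p22
  p19 = 0 | b.(0 + 0) has moves —b→ p22
  p20 = 0 | c.0 has moves —c→ p23
  p21 = (0 | 0 + b.0) | 0 has moves —b→ p23
  p22 = 0 | (0 + 0) has moves stopped
  p23 = 0 | 0 has moves stopped
LTS(Q): 18 reachable states
  q0 = b.(0 | 0 + b.0) | (b.0\{a,b} + b.c.0 + b.b.(0 + 0)) has moves —b→ q1, —b→ q2, —b→ q3, —b→ q4
  q1 = (0 | 0 + b.0) | (b.0\{a,b} + b.c.0 + b.b.(0 + 0)) has moves —b→ q5, —b→ q6, —b→ q7, —b→ q8
  q2 = b.(0 | 0 + b.0) | 0\{a,b} has moves —b→ q5
  q3 = b.(0 | 0 + b.0) | b.(0 + 0) has moves —b→ q6, —b→ q9
  q4 = b.(0 | 0 + b.0) | c.0 has moves —b→ q7, —c→ q10
  q5 = (0 | 0 + b.0) | 0\{a,b} has moves —b→ q11
  q6 = (0 | 0 + b.0) | b.(0 + 0) has moves —b→ q12, —b→ q13
  q7 = (0 | 0 + b.0) | c.0 has moves —b→ q14, —c→ q15
  q8 = 0 | (b.0\{a,b} + b.c.0 + b.b.(0 + 0)) has moves —b→ q11, —b→ q13, —b→ q14
  q9 = b.(0 | 0 + b.0) | (0 + 0) has moves —b→ q12
  q10 = b.(0 | 0 + b.0) | 0 has moves —b→ q15
  q11 = 0 | 0\{a,b} has moves stopped
  q12 = (0 | 0 + b.0) | (0 + 0) has moves —b→ q16
  q13 = 0 | b.(0 + 0) has moves —b→ q16
  q14 = 0 | c.0 has moves —c→ q17
  q15 = (0 | 0 + b.0) | 0 has moves —b→ q17
  q16 = 0 | (0 + 0) has moves stopped
  q17 = 0 | 0 has moves stopped
Trace ⟨ba⟩ through P, begin at {p0}:
  [1] b ⇒ {p1, p2, p3, p4}
  [2] a ⇒ {p5}
  — P admits the full trace.
Trace ⟨ba⟩ through Q, begin at {q0}:
  [1] b ⇒ {q1, q2, q3, q4}
  [2] a ⇒ ∅ (Q stuck)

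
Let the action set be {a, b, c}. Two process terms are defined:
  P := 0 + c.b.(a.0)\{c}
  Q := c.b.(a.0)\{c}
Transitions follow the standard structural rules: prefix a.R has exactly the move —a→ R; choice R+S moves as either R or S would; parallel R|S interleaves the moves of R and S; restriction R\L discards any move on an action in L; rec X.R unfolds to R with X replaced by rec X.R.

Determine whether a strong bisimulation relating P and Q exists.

bisimilar

P's transition system — 4 states:
  p0 = 0 + c.b.(a.0)\{c} :: —c→ p1
  p1 = b.(a.0)\{c} :: —b→ p2
  p2 = (a.0)\{c} :: —a→ p3
  p3 = 0\{c} :: stopped
Q's transition system — 4 states:
  q0 = c.b.(a.0)\{c} :: —c→ q1
  q1 = b.(a.0)\{c} :: —b→ q2
  q2 = (a.0)\{c} :: —a→ q3
  q3 = 0\{c} :: stopped
Coarsest stable partition (strong bisimilarity classes):
  B0 = {p0, q0}
  B1 = {p1, q1}
  B2 = {p2, q2}
  B3 = {p3, q3}
p0 ∈ B0, q0 ∈ B0 → same block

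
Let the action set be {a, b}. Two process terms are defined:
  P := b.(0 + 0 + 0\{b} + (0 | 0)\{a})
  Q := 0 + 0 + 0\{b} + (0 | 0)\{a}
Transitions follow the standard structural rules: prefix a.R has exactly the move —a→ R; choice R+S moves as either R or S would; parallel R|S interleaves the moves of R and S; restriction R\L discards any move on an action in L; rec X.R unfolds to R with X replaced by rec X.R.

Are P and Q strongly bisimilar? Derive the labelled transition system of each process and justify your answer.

NO

LTS(P): 2 reachable states
  m0 = b.(0 + 0 + 0\{b} + (0 | 0)\{a}) has moves —b→ m1
  m1 = 0 + 0 + 0\{b} + (0 | 0)\{a} has moves ∅
LTS(Q): 1 reachable states
  n0 = 0 + 0 + 0\{b} + (0 | 0)\{a} has moves ∅
Coarsest stable partition (strong bisimilarity classes):
  B0 = {m0}
  B1 = {m1, n0}
m0 ∈ B0, n0 ∈ B1 → different blocks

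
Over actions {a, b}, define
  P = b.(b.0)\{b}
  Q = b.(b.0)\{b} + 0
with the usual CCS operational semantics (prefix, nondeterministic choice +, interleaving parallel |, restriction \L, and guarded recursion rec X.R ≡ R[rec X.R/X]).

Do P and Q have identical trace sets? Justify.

LTS(P): 2 reachable states
  m0 = b.(b.0)\{b} → —b→ m1
  m1 = (b.0)\{b} → ·
LTS(Q): 2 reachable states
  n0 = b.(b.0)\{b} + 0 → —b→ n1
  n1 = (b.0)\{b} → ·
Bisimilarity quotient blocks:
  B0 = {m0, n0}
  B1 = {m1, n1}
m0 ∈ B0, n0 ∈ B0 → same block
Bisimilar ⇒ trace-equivalent.

traces(P) = traces(Q)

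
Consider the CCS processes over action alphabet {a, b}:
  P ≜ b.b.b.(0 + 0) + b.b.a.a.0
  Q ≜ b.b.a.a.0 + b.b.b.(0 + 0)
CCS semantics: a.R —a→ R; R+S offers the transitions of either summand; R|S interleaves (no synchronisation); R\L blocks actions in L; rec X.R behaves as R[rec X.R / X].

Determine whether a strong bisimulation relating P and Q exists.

YES

P's transition system — 8 states:
  s0 = b.b.b.(0 + 0) + b.b.a.a.0 | -b-> s1, -b-> s2
  s1 = b.a.a.0 | -b-> s3
  s2 = b.b.(0 + 0) | -b-> s4
  s3 = a.a.0 | -a-> s5
  s4 = b.(0 + 0) | -b-> s6
  s5 = a.0 | -a-> s7
  s6 = 0 + 0 | ∅
  s7 = 0 | ∅
Q's transition system — 8 states:
  t0 = b.b.a.a.0 + b.b.b.(0 + 0) | -b-> t1, -b-> t2
  t1 = b.a.a.0 | -b-> t3
  t2 = b.b.(0 + 0) | -b-> t4
  t3 = a.a.0 | -a-> t5
  t4 = b.(0 + 0) | -b-> t6
  t5 = a.0 | -a-> t7
  t6 = 0 + 0 | ∅
  t7 = 0 | ∅
Coarsest stable partition (strong bisimilarity classes):
  B0 = {s0, t0}
  B1 = {s2, t2}
  B2 = {s4, t4}
  B3 = {s6, s7, t6, t7}
  B4 = {s1, t1}
  B5 = {s3, t3}
  B6 = {s5, t5}
s0 ∈ B0, t0 ∈ B0 → same block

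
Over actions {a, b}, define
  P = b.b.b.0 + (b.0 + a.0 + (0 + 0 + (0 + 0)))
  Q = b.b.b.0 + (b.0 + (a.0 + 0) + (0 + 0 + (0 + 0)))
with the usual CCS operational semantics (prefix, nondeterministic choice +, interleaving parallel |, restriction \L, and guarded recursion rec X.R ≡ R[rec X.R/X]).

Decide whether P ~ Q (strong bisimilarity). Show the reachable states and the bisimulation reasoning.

LTS(P): 4 reachable states
  u0 = b.b.b.0 + (b.0 + a.0 + (0 + 0 + (0 + 0))) :: ··a··> u1, ··b··> u1, ··b··> u2
  u1 = 0 :: (no moves)
  u2 = b.b.0 :: ··b··> u3
  u3 = b.0 :: ··b··> u1
LTS(Q): 4 reachable states
  v0 = b.b.b.0 + (b.0 + (a.0 + 0) + (0 + 0 + (0 + 0))) :: ··a··> v1, ··b··> v1, ··b··> v2
  v1 = 0 :: (no moves)
  v2 = b.b.0 :: ··b··> v3
  v3 = b.0 :: ··b··> v1
Partition-refinement fixed point:
  B0 = {u0, v0}
  B1 = {u2, v2}
  B2 = {u3, v3}
  B3 = {u1, v1}
u0 ∈ B0, v0 ∈ B0 → same block

YES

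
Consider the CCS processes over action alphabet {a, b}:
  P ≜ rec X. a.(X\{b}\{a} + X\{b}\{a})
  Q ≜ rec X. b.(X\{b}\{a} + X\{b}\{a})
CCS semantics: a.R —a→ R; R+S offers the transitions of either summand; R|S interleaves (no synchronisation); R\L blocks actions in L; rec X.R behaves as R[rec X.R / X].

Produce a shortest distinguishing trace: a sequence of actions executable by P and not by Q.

a

Reachable graph of P (2 states):
  u0 = rec X. a.(X\{b}\{a} + X\{b}\{a}) :: =a=> u1
  u1 = (rec X. a.(X\{b}\{a} + X\{b}\{a}))\{b}\{a} + (rec X. a.(X\{b}\{a} + X\{b}\{a}))\{b}\{a} :: stopped
Reachable graph of Q (2 states):
  v0 = rec X. b.(X\{b}\{a} + X\{b}\{a}) :: =b=> v1
  v1 = (rec X. b.(X\{b}\{a} + X\{b}\{a}))\{b}\{a} + (rec X. b.(X\{b}\{a} + X\{b}\{a}))\{b}\{a} :: stopped
Run σ = ⟨a⟩ on P: start {u0}
  after a @ step 1: {u1}
  — P admits the full trace.
Run σ = ⟨a⟩ on Q: start {v0}
  after a @ step 1: ∅ (Q stuck)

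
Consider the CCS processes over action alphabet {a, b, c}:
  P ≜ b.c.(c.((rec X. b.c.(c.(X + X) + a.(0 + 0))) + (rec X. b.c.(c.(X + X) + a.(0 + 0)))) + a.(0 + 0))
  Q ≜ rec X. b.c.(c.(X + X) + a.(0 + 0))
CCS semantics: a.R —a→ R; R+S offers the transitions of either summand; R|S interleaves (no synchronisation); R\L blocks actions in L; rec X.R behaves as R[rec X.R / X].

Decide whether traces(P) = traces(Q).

traces(P) = traces(Q)

LTS(P): 5 reachable states
  s0 = b.c.(c.((rec X. b.c.(c.(X + X) + a.(0 + 0))) + (rec X. b.c.(c.(X + X) + a.(0 + 0)))) + a.(0 + 0)) → --b--▸ s1
  s1 = c.(c.((rec X. b.c.(c.(X + X) + a.(0 + 0))) + (rec X. b.c.(c.(X + X) + a.(0 + 0)))) + a.(0 + 0)) → --c--▸ s2
  s2 = c.((rec X. b.c.(c.(X + X) + a.(0 + 0))) + (rec X. b.c.(c.(X + X) + a.(0 + 0)))) + a.(0 + 0) → --a--▸ s3, --c--▸ s4
  s3 = 0 + 0 → (no moves)
  s4 = (rec X. b.c.(c.(X + X) + a.(0 + 0))) + (rec X. b.c.(c.(X + X) + a.(0 + 0))) → --b--▸ s1
LTS(Q): 5 reachable states
  t0 = rec X. b.c.(c.(X + X) + a.(0 + 0)) → --b--▸ t1
  t1 = c.(c.((rec X. b.c.(c.(X + X) + a.(0 + 0))) + (rec X. b.c.(c.(X + X) + a.(0 + 0)))) + a.(0 + 0)) → --c--▸ t2
  t2 = c.((rec X. b.c.(c.(X + X) + a.(0 + 0))) + (rec X. b.c.(c.(X + X) + a.(0 + 0)))) + a.(0 + 0) → --a--▸ t3, --c--▸ t4
  t3 = 0 + 0 → (no moves)
  t4 = (rec X. b.c.(c.(X + X) + a.(0 + 0))) + (rec X. b.c.(c.(X + X) + a.(0 + 0))) → --b--▸ t1
Partition-refinement fixed point:
  B0 = {s0, s4, t0, t4}
  B1 = {s1, t1}
  B2 = {s2, t2}
  B3 = {s3, t3}
s0 ∈ B0, t0 ∈ B0 → same block
Bisimilar ⇒ trace-equivalent.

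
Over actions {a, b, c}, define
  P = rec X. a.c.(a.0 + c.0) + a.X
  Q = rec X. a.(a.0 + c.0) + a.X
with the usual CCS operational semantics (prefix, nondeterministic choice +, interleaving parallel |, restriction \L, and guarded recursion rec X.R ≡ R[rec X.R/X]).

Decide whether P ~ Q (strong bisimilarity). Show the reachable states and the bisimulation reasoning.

NO

Reachable graph of P (4 states):
  p0 = rec X. a.c.(a.0 + c.0) + a.X :: -a-> p0, -a-> p1
  p1 = c.(a.0 + c.0) :: -c-> p2
  p2 = a.0 + c.0 :: -a-> p3, -c-> p3
  p3 = 0 :: (no moves)
Reachable graph of Q (3 states):
  q0 = rec X. a.(a.0 + c.0) + a.X :: -a-> q0, -a-> q1
  q1 = a.0 + c.0 :: -a-> q2, -c-> q2
  q2 = 0 :: (no moves)
Bisimilarity quotient blocks:
  B0 = {p0}
  B1 = {p1}
  B2 = {p2, q1}
  B3 = {p3, q2}
  B4 = {q0}
p0 ∈ B0, q0 ∈ B4 → different blocks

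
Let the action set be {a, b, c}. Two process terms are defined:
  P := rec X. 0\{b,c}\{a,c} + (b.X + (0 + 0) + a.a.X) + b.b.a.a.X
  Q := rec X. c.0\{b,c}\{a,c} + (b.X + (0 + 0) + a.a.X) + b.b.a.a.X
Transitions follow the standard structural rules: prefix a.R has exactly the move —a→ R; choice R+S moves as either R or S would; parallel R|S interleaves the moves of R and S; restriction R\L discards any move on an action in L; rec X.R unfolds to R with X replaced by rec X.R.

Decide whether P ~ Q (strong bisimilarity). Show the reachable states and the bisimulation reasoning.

P's transition system — 4 states:
  s0 = rec X. 0\{b,c}\{a,c} + (b.X + (0 + 0) + a.a.X) + b.b.a.a.X ⊢ —a→ s1, —b→ s0, —b→ s2
  s1 = a.(rec X. 0\{b,c}\{a,c} + (b.X + (0 + 0) + a.a.X) + b.b.a.a.X) ⊢ —a→ s0
  s2 = b.a.a.(rec X. 0\{b,c}\{a,c} + (b.X + (0 + 0) + a.a.X) + b.b.a.a.X) ⊢ —b→ s3
  s3 = a.a.(rec X. 0\{b,c}\{a,c} + (b.X + (0 + 0) + a.a.X) + b.b.a.a.X) ⊢ —a→ s1
Q's transition system — 5 states:
  t0 = rec X. c.0\{b,c}\{a,c} + (b.X + (0 + 0) + a.a.X) + b.b.a.a.X ⊢ —a→ t1, —b→ t0, —b→ t2, —c→ t3
  t1 = a.(rec X. c.0\{b,c}\{a,c} + (b.X + (0 + 0) + a.a.X) + b.b.a.a.X) ⊢ —a→ t0
  t2 = b.a.a.(rec X. c.0\{b,c}\{a,c} + (b.X + (0 + 0) + a.a.X) + b.b.a.a.X) ⊢ —b→ t4
  t3 = 0\{b,c}\{a,c} ⊢ (no moves)
  t4 = a.a.(rec X. c.0\{b,c}\{a,c} + (b.X + (0 + 0) + a.a.X) + b.b.a.a.X) ⊢ —a→ t1
Bisimilarity quotient blocks:
  B0 = {s0}
  B1 = {s2}
  B2 = {s3}
  B3 = {s1}
  B4 = {t0}
  B5 = {t2}
  B6 = {t4}
  B7 = {t1}
  B8 = {t3}
s0 ∈ B0, t0 ∈ B4 → different blocks

P ≁ Q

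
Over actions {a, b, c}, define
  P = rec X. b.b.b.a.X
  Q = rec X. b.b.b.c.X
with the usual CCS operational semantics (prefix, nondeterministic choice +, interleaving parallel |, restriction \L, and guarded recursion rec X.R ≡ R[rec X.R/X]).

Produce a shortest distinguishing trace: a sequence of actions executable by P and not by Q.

bbba

P's transition system — 4 states:
  u0 = rec X. b.b.b.a.X ⊢ ··b··> u1
  u1 = b.b.a.(rec X. b.b.b.a.X) ⊢ ··b··> u2
  u2 = b.a.(rec X. b.b.b.a.X) ⊢ ··b··> u3
  u3 = a.(rec X. b.b.b.a.X) ⊢ ··a··> u0
Q's transition system — 4 states:
  v0 = rec X. b.b.b.c.X ⊢ ··b··> v1
  v1 = b.b.c.(rec X. b.b.b.c.X) ⊢ ··b··> v2
  v2 = b.c.(rec X. b.b.b.c.X) ⊢ ··b··> v3
  v3 = c.(rec X. b.b.b.c.X) ⊢ ··c··> v0
Trace ⟨bbba⟩ through P, begin at {u0}:
  [1] b ⇒ {u1}
  [2] b ⇒ {u2}
  [3] b ⇒ {u3}
  [4] a ⇒ {u0}
  ✓ P
Trace ⟨bbba⟩ through Q, begin at {v0}:
  [1] b ⇒ {v1}
  [2] b ⇒ {v2}
  [3] b ⇒ {v3}
  [4] a ⇒ ∅  — Q cannot continue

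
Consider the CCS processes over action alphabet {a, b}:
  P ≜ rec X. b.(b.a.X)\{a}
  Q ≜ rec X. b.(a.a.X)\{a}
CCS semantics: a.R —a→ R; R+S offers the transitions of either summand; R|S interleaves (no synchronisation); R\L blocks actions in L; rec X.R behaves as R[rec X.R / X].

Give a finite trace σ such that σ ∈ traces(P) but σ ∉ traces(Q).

P's transition system — 3 states:
  s0 = rec X. b.(b.a.X)\{a} → =b=> s1
  s1 = (b.a.(rec X. b.(b.a.X)\{a}))\{a} → =b=> s2
  s2 = (a.(rec X. b.(b.a.X)\{a}))\{a} → ·
Q's transition system — 2 states:
  t0 = rec X. b.(a.a.X)\{a} → =b=> t1
  t1 = (a.a.(rec X. b.(a.a.X)\{a}))\{a} → ·
Run σ = ⟨bb⟩ on P: start {s0}
  step 1 (b): {s1}
  step 2 (b): {s2}
  ✓ P
Run σ = ⟨bb⟩ on Q: start {t0}
  step 1 (b): {t1}
  step 2 (b): ∅ (Q stuck)

bb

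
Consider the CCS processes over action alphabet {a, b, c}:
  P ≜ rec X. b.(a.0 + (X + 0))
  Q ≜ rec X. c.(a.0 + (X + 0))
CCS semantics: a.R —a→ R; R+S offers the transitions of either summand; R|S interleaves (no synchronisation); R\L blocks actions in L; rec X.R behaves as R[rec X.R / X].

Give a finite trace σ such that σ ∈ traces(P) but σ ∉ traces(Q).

LTS(P): 3 reachable states
  p0 = rec X. b.(a.0 + (X + 0)) ⊢ —b→ p1
  p1 = a.0 + ((rec X. b.(a.0 + (X + 0))) + 0) ⊢ —a→ p2, —b→ p1
  p2 = 0 ⊢ ·
LTS(Q): 3 reachable states
  q0 = rec X. c.(a.0 + (X + 0)) ⊢ —c→ q1
  q1 = a.0 + ((rec X. c.(a.0 + (X + 0))) + 0) ⊢ —a→ q2, —c→ q1
  q2 = 0 ⊢ ·
Executing b from P (initial set {p0}):
  [1] b ⇒ {p1}
  — P admits the full trace.
Executing b from Q (initial set {q0}):
  [1] b ⇒ no successor for Q

b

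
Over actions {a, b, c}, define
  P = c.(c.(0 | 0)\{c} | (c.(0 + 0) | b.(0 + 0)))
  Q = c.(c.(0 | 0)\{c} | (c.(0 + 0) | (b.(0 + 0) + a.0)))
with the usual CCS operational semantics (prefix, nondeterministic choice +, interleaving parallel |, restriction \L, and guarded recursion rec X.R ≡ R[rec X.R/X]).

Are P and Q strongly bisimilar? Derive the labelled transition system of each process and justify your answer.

LTS(P): 9 reachable states
  u0 = c.(c.(0 | 0)\{c} | (c.(0 + 0) | b.(0 + 0))) | —c→ u1
  u1 = c.(0 | 0)\{c} | (c.(0 + 0) | b.(0 + 0)) | —b→ u2, —c→ u3, —c→ u4
  u2 = c.(0 | 0)\{c} | (c.(0 + 0) | (0 + 0)) | —c→ u5, —c→ u6
  u3 = (0 | 0)\{c} | (c.(0 + 0) | b.(0 + 0)) | —b→ u5, —c→ u7
  u4 = c.(0 | 0)\{c} | ((0 + 0) | b.(0 + 0)) | —b→ u6, —c→ u7
  u5 = (0 | 0)\{c} | (c.(0 + 0) | (0 + 0)) | —c→ u8
  u6 = c.(0 | 0)\{c} | ((0 + 0) | (0 + 0)) | —c→ u8
  u7 = (0 | 0)\{c} | ((0 + 0) | b.(0 + 0)) | —b→ u8
  u8 = (0 | 0)\{c} | ((0 + 0) | (0 + 0)) | (no moves)
LTS(Q): 13 reachable states
  v0 = c.(c.(0 | 0)\{c} | (c.(0 + 0) | (b.(0 + 0) + a.0))) | —c→ v1
  v1 = c.(0 | 0)\{c} | (c.(0 + 0) | (b.(0 + 0) + a.0)) | —a→ v2, —b→ v3, —c→ v4, —c→ v5
  v2 = c.(0 | 0)\{c} | (c.(0 + 0) | 0) | —c→ v6, —c→ v7
  v3 = c.(0 | 0)\{c} | (c.(0 + 0) | (0 + 0)) | —c→ v8, —c→ v9
  v4 = (0 | 0)\{c} | (c.(0 + 0) | (b.(0 + 0) + a.0)) | —a→ v6, —b→ v8, —c→ v10
  v5 = c.(0 | 0)\{c} | ((0 + 0) | (b.(0 + 0) + a.0)) | —a→ v7, —b→ v9, —c→ v10
  v6 = (0 | 0)\{c} | (c.(0 + 0) | 0) | —c→ v11
  v7 = c.(0 | 0)\{c} | ((0 + 0) | 0) | —c→ v11
  v8 = (0 | 0)\{c} | (c.(0 + 0) | (0 + 0)) | —c→ v12
  v9 = c.(0 | 0)\{c} | ((0 + 0) | (0 + 0)) | —c→ v12
  v10 = (0 | 0)\{c} | ((0 + 0) | (b.(0 + 0) + a.0)) | —a→ v11, —b→ v12
  v11 = (0 | 0)\{c} | ((0 + 0) | 0) | (no moves)
  v12 = (0 | 0)\{c} | ((0 + 0) | (0 + 0)) | (no moves)
Coarsest stable partition (strong bisimilarity classes):
  B0 = {u0}
  B1 = {u1}
  B2 = {u3, u4}
  B3 = {u7}
  B4 = {u8, v11, v12}
  B5 = {u5, u6, v6, v7, v8, v9}
  B6 = {u2, v2, v3}
  B7 = {v0}
  B8 = {v1}
  B9 = {v4, v5}
  B10 = {v10}
u0 ∈ B0, v0 ∈ B7 → different blocks

P ≁ Q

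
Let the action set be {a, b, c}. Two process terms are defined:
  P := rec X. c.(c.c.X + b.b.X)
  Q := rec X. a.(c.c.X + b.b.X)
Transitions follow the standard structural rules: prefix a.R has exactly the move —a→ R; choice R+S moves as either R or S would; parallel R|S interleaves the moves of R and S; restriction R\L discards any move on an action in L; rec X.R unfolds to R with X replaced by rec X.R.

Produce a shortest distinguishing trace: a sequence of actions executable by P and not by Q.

c

P's transition system — 4 states:
  u0 = rec X. c.(c.c.X + b.b.X) → -c-> u1
  u1 = c.c.(rec X. c.(c.c.X + b.b.X)) + b.b.(rec X. c.(c.c.X + b.b.X)) → -b-> u2, -c-> u3
  u2 = b.(rec X. c.(c.c.X + b.b.X)) → -b-> u0
  u3 = c.(rec X. c.(c.c.X + b.b.X)) → -c-> u0
Q's transition system — 4 states:
  v0 = rec X. a.(c.c.X + b.b.X) → -a-> v1
  v1 = c.c.(rec X. a.(c.c.X + b.b.X)) + b.b.(rec X. a.(c.c.X + b.b.X)) → -b-> v2, -c-> v3
  v2 = b.(rec X. a.(c.c.X + b.b.X)) → -b-> v0
  v3 = c.(rec X. a.(c.c.X + b.b.X)) → -c-> v0
Executing c from P (initial set {u0}):
  after c @ step 1: {u1}
  P completes σ.
Executing c from Q (initial set {v0}):
  after c @ step 1: ∅ (Q stuck)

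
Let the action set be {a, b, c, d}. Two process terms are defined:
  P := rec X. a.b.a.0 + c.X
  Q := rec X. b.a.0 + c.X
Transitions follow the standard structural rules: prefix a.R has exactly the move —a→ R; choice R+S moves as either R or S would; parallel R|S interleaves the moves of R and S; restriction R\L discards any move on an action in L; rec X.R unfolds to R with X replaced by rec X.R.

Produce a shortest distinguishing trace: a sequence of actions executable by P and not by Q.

LTS(P): 4 reachable states
  s0 = rec X. a.b.a.0 + c.X | ··a··> s1, ··c··> s0
  s1 = b.a.0 | ··b··> s2
  s2 = a.0 | ··a··> s3
  s3 = 0 | (no moves)
LTS(Q): 3 reachable states
  t0 = rec X. b.a.0 + c.X | ··b··> t1, ··c··> t0
  t1 = a.0 | ··a··> t2
  t2 = 0 | (no moves)
Run σ = ⟨a⟩ on P: start {s0}
  step 1 (a): {s1}
  P completes σ.
Run σ = ⟨a⟩ on Q: start {t0}
  step 1 (a): no successor for Q

a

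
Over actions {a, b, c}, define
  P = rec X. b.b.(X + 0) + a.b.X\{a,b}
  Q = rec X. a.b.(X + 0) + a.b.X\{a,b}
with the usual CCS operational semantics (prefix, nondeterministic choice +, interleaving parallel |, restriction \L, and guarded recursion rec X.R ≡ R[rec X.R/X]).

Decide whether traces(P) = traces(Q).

LTS(P): 5 reachable states
  m0 = rec X. b.b.(X + 0) + a.b.X\{a,b} | ··a··> m1, ··b··> m2
  m1 = b.(rec X. b.b.(X + 0) + a.b.X\{a,b})\{a,b} | ··b··> m3
  m2 = b.((rec X. b.b.(X + 0) + a.b.X\{a,b}) + 0) | ··b··> m4
  m3 = (rec X. b.b.(X + 0) + a.b.X\{a,b})\{a,b} | ∅
  m4 = (rec X. b.b.(X + 0) + a.b.X\{a,b}) + 0 | ··a··> m1, ··b··> m2
LTS(Q): 5 reachable states
  n0 = rec X. a.b.(X + 0) + a.b.X\{a,b} | ··a··> n1, ··a··> n2
  n1 = b.((rec X. a.b.(X + 0) + a.b.X\{a,b}) + 0) | ··b··> n3
  n2 = b.(rec X. a.b.(X + 0) + a.b.X\{a,b})\{a,b} | ··b··> n4
  n3 = (rec X. a.b.(X + 0) + a.b.X\{a,b}) + 0 | ··a··> n1, ··a··> n2
  n4 = (rec X. a.b.(X + 0) + a.b.X\{a,b})\{a,b} | ∅
Executing b from P (initial set {m0}):
  step 1 (b): {m2}
  — P admits the full trace.
Executing b from Q (initial set {n0}):
  step 1 (b): ∅ (Q stuck)

NO — witness ⟨b⟩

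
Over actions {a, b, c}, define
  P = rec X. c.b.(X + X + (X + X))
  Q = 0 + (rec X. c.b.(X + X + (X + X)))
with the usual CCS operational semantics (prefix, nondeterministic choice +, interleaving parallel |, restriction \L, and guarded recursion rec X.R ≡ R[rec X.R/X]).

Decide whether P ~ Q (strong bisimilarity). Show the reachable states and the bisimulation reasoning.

bisimilar

Reachable graph of P (3 states):
  m0 = rec X. c.b.(X + X + (X + X)) has moves --c--▸ m1
  m1 = b.((rec X. c.b.(X + X + (X + X))) + (rec X. c.b.(X + X + (X + X))) + ((rec X. c.b.(X + X + (X + X))) + (rec X. c.b.(X + X + (X + X))))) has moves --b--▸ m2
  m2 = (rec X. c.b.(X + X + (X + X))) + (rec X. c.b.(X + X + (X + X))) + ((rec X. c.b.(X + X + (X + X))) + (rec X. c.b.(X + X + (X + X)))) has moves --c--▸ m1
Reachable graph of Q (3 states):
  n0 = 0 + (rec X. c.b.(X + X + (X + X))) has moves --c--▸ n1
  n1 = b.((rec X. c.b.(X + X + (X + X))) + (rec X. c.b.(X + X + (X + X))) + ((rec X. c.b.(X + X + (X + X))) + (rec X. c.b.(X + X + (X + X))))) has moves --b--▸ n2
  n2 = (rec X. c.b.(X + X + (X + X))) + (rec X. c.b.(X + X + (X + X))) + ((rec X. c.b.(X + X + (X + X))) + (rec X. c.b.(X + X + (X + X)))) has moves --c--▸ n1
Bisimilarity quotient blocks:
  B0 = {m0, m2, n0, n2}
  B1 = {m1, n1}
m0 ∈ B0, n0 ∈ B0 → same block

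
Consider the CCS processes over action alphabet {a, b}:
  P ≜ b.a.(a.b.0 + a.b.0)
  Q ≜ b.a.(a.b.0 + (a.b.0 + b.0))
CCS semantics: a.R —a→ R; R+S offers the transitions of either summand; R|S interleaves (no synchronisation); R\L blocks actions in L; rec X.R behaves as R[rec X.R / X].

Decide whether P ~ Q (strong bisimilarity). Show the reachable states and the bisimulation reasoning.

Reachable graph of P (5 states):
  p0 = b.a.(a.b.0 + a.b.0) :: =b=> p1
  p1 = a.(a.b.0 + a.b.0) :: =a=> p2
  p2 = a.b.0 + a.b.0 :: =a=> p3
  p3 = b.0 :: =b=> p4
  p4 = 0 :: ∅
Reachable graph of Q (5 states):
  q0 = b.a.(a.b.0 + (a.b.0 + b.0)) :: =b=> q1
  q1 = a.(a.b.0 + (a.b.0 + b.0)) :: =a=> q2
  q2 = a.b.0 + (a.b.0 + b.0) :: =a=> q3, =b=> q4
  q3 = b.0 :: =b=> q4
  q4 = 0 :: ∅
Bisimilarity quotient blocks:
  B0 = {p0}
  B1 = {p1}
  B2 = {p2}
  B3 = {p3, q3}
  B4 = {p4, q4}
  B5 = {q0}
  B6 = {q1}
  B7 = {q2}
p0 ∈ B0, q0 ∈ B5 → different blocks

P ≁ Q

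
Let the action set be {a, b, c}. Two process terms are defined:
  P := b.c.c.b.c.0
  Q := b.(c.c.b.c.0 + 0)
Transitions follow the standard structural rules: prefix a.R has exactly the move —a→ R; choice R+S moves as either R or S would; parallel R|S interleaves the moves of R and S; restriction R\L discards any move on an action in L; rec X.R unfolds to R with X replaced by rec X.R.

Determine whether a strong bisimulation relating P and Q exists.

P ~ Q

Reachable graph of P (6 states):
  u0 = b.c.c.b.c.0 → —b→ u1
  u1 = c.c.b.c.0 → —c→ u2
  u2 = c.b.c.0 → —c→ u3
  u3 = b.c.0 → —b→ u4
  u4 = c.0 → —c→ u5
  u5 = 0 → stopped
Reachable graph of Q (6 states):
  v0 = b.(c.c.b.c.0 + 0) → —b→ v1
  v1 = c.c.b.c.0 + 0 → —c→ v2
  v2 = c.b.c.0 → —c→ v3
  v3 = b.c.0 → —b→ v4
  v4 = c.0 → —c→ v5
  v5 = 0 → stopped
Coarsest stable partition (strong bisimilarity classes):
  B0 = {u0, v0}
  B1 = {u1, v1}
  B2 = {u2, v2}
  B3 = {u3, v3}
  B4 = {u4, v4}
  B5 = {u5, v5}
u0 ∈ B0, v0 ∈ B0 → same block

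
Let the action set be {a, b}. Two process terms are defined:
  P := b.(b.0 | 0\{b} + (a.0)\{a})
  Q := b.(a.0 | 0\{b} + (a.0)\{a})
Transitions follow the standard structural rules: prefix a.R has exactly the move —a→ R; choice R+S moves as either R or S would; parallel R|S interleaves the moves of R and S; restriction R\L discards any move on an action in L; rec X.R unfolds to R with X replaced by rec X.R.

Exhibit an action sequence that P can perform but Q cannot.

LTS(P): 3 reachable states
  p0 = b.(b.0 | 0\{b} + (a.0)\{a}) ⊢ --b--▸ p1
  p1 = b.0 | 0\{b} + (a.0)\{a} ⊢ --b--▸ p2
  p2 = 0 | 0\{b} ⊢ (no moves)
LTS(Q): 3 reachable states
  q0 = b.(a.0 | 0\{b} + (a.0)\{a}) ⊢ --b--▸ q1
  q1 = a.0 | 0\{b} + (a.0)\{a} ⊢ --a--▸ q2
  q2 = 0 | 0\{b} ⊢ (no moves)
Executing bb from P (initial set {p0}):
  after b @ step 1: {p1}
  after b @ step 2: {p2}
  ✓ P
Executing bb from Q (initial set {q0}):
  after b @ step 1: {q1}
  after b @ step 2: no successor for Q

bb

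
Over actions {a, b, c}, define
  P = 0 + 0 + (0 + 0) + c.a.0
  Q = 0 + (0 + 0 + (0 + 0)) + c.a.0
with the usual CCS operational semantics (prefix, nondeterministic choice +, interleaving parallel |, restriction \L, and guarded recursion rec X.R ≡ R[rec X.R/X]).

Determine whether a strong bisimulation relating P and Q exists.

P ~ Q

LTS(P): 3 reachable states
  m0 = 0 + 0 + (0 + 0) + c.a.0 → —c→ m1
  m1 = a.0 → —a→ m2
  m2 = 0 → deadlocked
LTS(Q): 3 reachable states
  n0 = 0 + (0 + 0 + (0 + 0)) + c.a.0 → —c→ n1
  n1 = a.0 → —a→ n2
  n2 = 0 → deadlocked
Bisimilarity quotient blocks:
  B0 = {m0, n0}
  B1 = {m1, n1}
  B2 = {m2, n2}
m0 ∈ B0, n0 ∈ B0 → same block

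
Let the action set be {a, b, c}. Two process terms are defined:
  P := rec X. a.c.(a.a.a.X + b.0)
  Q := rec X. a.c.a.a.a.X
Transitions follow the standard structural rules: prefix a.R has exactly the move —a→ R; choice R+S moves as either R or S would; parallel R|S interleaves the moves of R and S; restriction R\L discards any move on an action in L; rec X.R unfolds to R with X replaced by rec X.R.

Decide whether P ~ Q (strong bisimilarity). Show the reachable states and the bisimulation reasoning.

P's transition system — 6 states:
  s0 = rec X. a.c.(a.a.a.X + b.0) has moves ··a··> s1
  s1 = c.(a.a.a.(rec X. a.c.(a.a.a.X + b.0)) + b.0) has moves ··c··> s2
  s2 = a.a.a.(rec X. a.c.(a.a.a.X + b.0)) + b.0 has moves ··a··> s3, ··b··> s4
  s3 = a.a.(rec X. a.c.(a.a.a.X + b.0)) has moves ··a··> s5
  s4 = 0 has moves stopped
  s5 = a.(rec X. a.c.(a.a.a.X + b.0)) has moves ··a··> s0
Q's transition system — 5 states:
  t0 = rec X. a.c.a.a.a.X has moves ··a··> t1
  t1 = c.a.a.a.(rec X. a.c.a.a.a.X) has moves ··c··> t2
  t2 = a.a.a.(rec X. a.c.a.a.a.X) has moves ··a··> t3
  t3 = a.a.(rec X. a.c.a.a.a.X) has moves ··a··> t4
  t4 = a.(rec X. a.c.a.a.a.X) has moves ··a··> t0
Partition-refinement fixed point:
  B0 = {s0}
  B1 = {s1}
  B2 = {s2}
  B3 = {s3}
  B4 = {s5}
  B5 = {s4}
  B6 = {t0}
  B7 = {t1}
  B8 = {t2}
  B9 = {t3}
  B10 = {t4}
s0 ∈ B0, t0 ∈ B6 → different blocks

NO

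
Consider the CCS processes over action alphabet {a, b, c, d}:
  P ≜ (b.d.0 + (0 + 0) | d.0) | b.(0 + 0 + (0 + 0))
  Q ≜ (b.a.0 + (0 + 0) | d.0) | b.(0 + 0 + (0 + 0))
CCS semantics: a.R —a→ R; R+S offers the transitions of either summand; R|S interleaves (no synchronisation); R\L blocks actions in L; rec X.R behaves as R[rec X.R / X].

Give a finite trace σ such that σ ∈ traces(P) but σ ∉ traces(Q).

bbd

P's transition system — 8 states:
  p0 = (b.d.0 + (0 + 0) | d.0) | b.(0 + 0 + (0 + 0)) | ··b··> p1, ··b··> p2, ··d··> p3
  p1 = (b.d.0 + (0 + 0) | d.0) | (0 + 0 + (0 + 0)) | ··b··> p4, ··d··> p5
  p2 = d.0 | b.(0 + 0 + (0 + 0)) | ··b··> p4, ··d··> p6
  p3 = (0 + 0) | 0 | b.(0 + 0 + (0 + 0)) | ··b··> p5
  p4 = d.0 | (0 + 0 + (0 + 0)) | ··d··> p7
  p5 = (0 + 0) | 0 | (0 + 0 + (0 + 0)) | ·
  p6 = 0 | b.(0 + 0 + (0 + 0)) | ··b··> p7
  p7 = 0 | (0 + 0 + (0 + 0)) | ·
Q's transition system — 8 states:
  q0 = (b.a.0 + (0 + 0) | d.0) | b.(0 + 0 + (0 + 0)) | ··b··> q1, ··b··> q2, ··d··> q3
  q1 = (b.a.0 + (0 + 0) | d.0) | (0 + 0 + (0 + 0)) | ··b··> q4, ··d··> q5
  q2 = a.0 | b.(0 + 0 + (0 + 0)) | ··a··> q6, ··b··> q4
  q3 = (0 + 0) | 0 | b.(0 + 0 + (0 + 0)) | ··b··> q5
  q4 = a.0 | (0 + 0 + (0 + 0)) | ··a··> q7
  q5 = (0 + 0) | 0 | (0 + 0 + (0 + 0)) | ·
  q6 = 0 | b.(0 + 0 + (0 + 0)) | ··b··> q7
  q7 = 0 | (0 + 0 + (0 + 0)) | ·
Run σ = ⟨bbd⟩ on P: start {p0}
  after b @ step 1: {p1, p2}
  after b @ step 2: {p4}
  after d @ step 3: {p7}
  ✓ P
Run σ = ⟨bbd⟩ on Q: start {q0}
  after b @ step 1: {q1, q2}
  after b @ step 2: {q4}
  after d @ step 3: ∅ (Q stuck)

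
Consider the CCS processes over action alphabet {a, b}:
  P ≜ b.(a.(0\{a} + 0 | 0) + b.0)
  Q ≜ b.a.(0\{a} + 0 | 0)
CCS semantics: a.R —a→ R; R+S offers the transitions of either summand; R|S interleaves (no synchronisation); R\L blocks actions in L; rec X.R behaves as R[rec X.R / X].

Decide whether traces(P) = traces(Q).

Reachable graph of P (4 states):
  m0 = b.(a.(0\{a} + 0 | 0) + b.0) :: -b-> m1
  m1 = a.(0\{a} + 0 | 0) + b.0 :: -a-> m2, -b-> m3
  m2 = 0\{a} + 0 | 0 :: ·
  m3 = 0 :: ·
Reachable graph of Q (3 states):
  n0 = b.a.(0\{a} + 0 | 0) :: -b-> n1
  n1 = a.(0\{a} + 0 | 0) :: -a-> n2
  n2 = 0\{a} + 0 | 0 :: ·
Executing bb from P (initial set {m0}):
  [1] b ⇒ {m1}
  [2] b ⇒ {m3}
  — P admits the full trace.
Executing bb from Q (initial set {n0}):
  [1] b ⇒ {n1}
  [2] b ⇒ no successor for Q

NO — witness ⟨bb⟩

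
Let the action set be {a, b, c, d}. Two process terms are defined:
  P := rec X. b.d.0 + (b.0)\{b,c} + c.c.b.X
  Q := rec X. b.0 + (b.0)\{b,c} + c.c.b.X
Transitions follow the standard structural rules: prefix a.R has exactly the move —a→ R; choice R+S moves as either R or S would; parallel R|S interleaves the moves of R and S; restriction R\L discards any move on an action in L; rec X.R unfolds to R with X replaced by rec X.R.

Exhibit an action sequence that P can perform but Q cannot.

bd

Reachable graph of P (5 states):
  s0 = rec X. b.d.0 + (b.0)\{b,c} + c.c.b.X ⊢ =b=> s1, =c=> s2
  s1 = d.0 ⊢ =d=> s3
  s2 = c.b.(rec X. b.d.0 + (b.0)\{b,c} + c.c.b.X) ⊢ =c=> s4
  s3 = 0 ⊢ deadlocked
  s4 = b.(rec X. b.d.0 + (b.0)\{b,c} + c.c.b.X) ⊢ =b=> s0
Reachable graph of Q (4 states):
  t0 = rec X. b.0 + (b.0)\{b,c} + c.c.b.X ⊢ =b=> t1, =c=> t2
  t1 = 0 ⊢ deadlocked
  t2 = c.b.(rec X. b.0 + (b.0)\{b,c} + c.c.b.X) ⊢ =c=> t3
  t3 = b.(rec X. b.0 + (b.0)\{b,c} + c.c.b.X) ⊢ =b=> t0
Executing bd from P (initial set {s0}):
  [1] b ⇒ {s1}
  [2] d ⇒ {s3}
  — P admits the full trace.
Executing bd from Q (initial set {t0}):
  [1] b ⇒ {t1}
  [2] d ⇒ no successor for Q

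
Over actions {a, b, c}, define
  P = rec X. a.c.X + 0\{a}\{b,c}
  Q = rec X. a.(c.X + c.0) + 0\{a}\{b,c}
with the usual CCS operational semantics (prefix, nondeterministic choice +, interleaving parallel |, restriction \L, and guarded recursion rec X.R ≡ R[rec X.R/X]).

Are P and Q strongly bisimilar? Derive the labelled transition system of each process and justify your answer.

Reachable graph of P (2 states):
  s0 = rec X. a.c.X + 0\{a}\{b,c} has moves ··a··> s1
  s1 = c.(rec X. a.c.X + 0\{a}\{b,c}) has moves ··c··> s0
Reachable graph of Q (3 states):
  t0 = rec X. a.(c.X + c.0) + 0\{a}\{b,c} has moves ··a··> t1
  t1 = c.(rec X. a.(c.X + c.0) + 0\{a}\{b,c}) + c.0 has moves ··c··> t0, ··c··> t2
  t2 = 0 has moves deadlocked
Bisimilarity quotient blocks:
  B0 = {s0}
  B1 = {s1}
  B2 = {t0}
  B3 = {t1}
  B4 = {t2}
s0 ∈ B0, t0 ∈ B2 → different blocks

NO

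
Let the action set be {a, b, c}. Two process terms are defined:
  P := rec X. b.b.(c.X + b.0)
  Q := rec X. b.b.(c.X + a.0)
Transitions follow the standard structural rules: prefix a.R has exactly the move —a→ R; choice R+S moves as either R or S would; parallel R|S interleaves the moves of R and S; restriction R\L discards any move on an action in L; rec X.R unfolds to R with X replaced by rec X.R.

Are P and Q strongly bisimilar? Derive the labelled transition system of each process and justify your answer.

P ≁ Q

Reachable graph of P (4 states):
  u0 = rec X. b.b.(c.X + b.0) | -b-> u1
  u1 = b.(c.(rec X. b.b.(c.X + b.0)) + b.0) | -b-> u2
  u2 = c.(rec X. b.b.(c.X + b.0)) + b.0 | -b-> u3, -c-> u0
  u3 = 0 | (no moves)
Reachable graph of Q (4 states):
  v0 = rec X. b.b.(c.X + a.0) | -b-> v1
  v1 = b.(c.(rec X. b.b.(c.X + a.0)) + a.0) | -b-> v2
  v2 = c.(rec X. b.b.(c.X + a.0)) + a.0 | -a-> v3, -c-> v0
  v3 = 0 | (no moves)
Bisimilarity quotient blocks:
  B0 = {u0}
  B1 = {u1}
  B2 = {u2}
  B3 = {u3, v3}
  B4 = {v0}
  B5 = {v1}
  B6 = {v2}
u0 ∈ B0, v0 ∈ B4 → different blocks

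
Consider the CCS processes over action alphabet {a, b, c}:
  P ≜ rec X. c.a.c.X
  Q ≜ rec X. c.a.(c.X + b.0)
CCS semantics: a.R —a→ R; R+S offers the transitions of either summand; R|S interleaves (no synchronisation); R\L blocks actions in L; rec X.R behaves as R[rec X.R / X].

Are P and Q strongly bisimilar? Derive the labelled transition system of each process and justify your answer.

NO

Reachable graph of P (3 states):
  u0 = rec X. c.a.c.X has moves —c→ u1
  u1 = a.c.(rec X. c.a.c.X) has moves —a→ u2
  u2 = c.(rec X. c.a.c.X) has moves —c→ u0
Reachable graph of Q (4 states):
  v0 = rec X. c.a.(c.X + b.0) has moves —c→ v1
  v1 = a.(c.(rec X. c.a.(c.X + b.0)) + b.0) has moves —a→ v2
  v2 = c.(rec X. c.a.(c.X + b.0)) + b.0 has moves —b→ v3, —c→ v0
  v3 = 0 has moves ∅
Partition-refinement fixed point:
  B0 = {u0}
  B1 = {u1}
  B2 = {u2}
  B3 = {v0}
  B4 = {v1}
  B5 = {v2}
  B6 = {v3}
u0 ∈ B0, v0 ∈ B3 → different blocks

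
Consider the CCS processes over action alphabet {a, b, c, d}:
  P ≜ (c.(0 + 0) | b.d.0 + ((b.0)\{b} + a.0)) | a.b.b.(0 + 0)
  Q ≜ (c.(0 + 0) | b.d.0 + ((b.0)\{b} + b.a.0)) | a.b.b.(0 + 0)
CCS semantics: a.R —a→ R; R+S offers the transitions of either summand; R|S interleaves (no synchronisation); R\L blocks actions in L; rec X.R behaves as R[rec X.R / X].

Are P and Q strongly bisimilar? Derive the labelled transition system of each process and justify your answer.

NO

Reachable graph of P (28 states):
  m0 = (c.(0 + 0) | b.d.0 + ((b.0)\{b} + a.0)) | a.b.b.(0 + 0) :: =a=> m1, =a=> m2, =b=> m3, =c=> m4
  m1 = (c.(0 + 0) | b.d.0 + ((b.0)\{b} + a.0)) | b.b.(0 + 0) :: =a=> m5, =b=> m6, =b=> m7, =c=> m8
  m2 = 0 | a.b.b.(0 + 0) :: =a=> m5
  m3 = c.(0 + 0) | d.0 | a.b.b.(0 + 0) :: =a=> m7, =c=> m9, =d=> m10
  m4 = (0 + 0) | b.d.0 | a.b.b.(0 + 0) :: =a=> m8, =b=> m9
  m5 = 0 | b.b.(0 + 0) :: =b=> m11
  m6 = (c.(0 + 0) | b.d.0 + ((b.0)\{b} + a.0)) | b.(0 + 0) :: =a=> m11, =b=> m12, =b=> m13, =c=> m14
  m7 = c.(0 + 0) | d.0 | b.b.(0 + 0) :: =b=> m13, =c=> m15, =d=> m16
  m8 = (0 + 0) | b.d.0 | b.b.(0 + 0) :: =b=> m14, =b=> m15
  m9 = (0 + 0) | d.0 | a.b.b.(0 + 0) :: =a=> m15, =d=> m17
  m10 = c.(0 + 0) | 0 | a.b.b.(0 + 0) :: =a=> m16, =c=> m17
  m11 = 0 | b.(0 + 0) :: =b=> m18
  m12 = (c.(0 + 0) | b.d.0 + ((b.0)\{b} + a.0)) | (0 + 0) :: =a=> m18, =b=> m19, =c=> m20
  m13 = c.(0 + 0) | d.0 | b.(0 + 0) :: =b=> m19, =c=> m21, =d=> m22
  m14 = (0 + 0) | b.d.0 | b.(0 + 0) :: =b=> m20, =b=> m21
  m15 = (0 + 0) | d.0 | b.b.(0 + 0) :: =b=> m21, =d=> m23
  m16 = c.(0 + 0) | 0 | b.b.(0 + 0) :: =b=> m22, =c=> m23
  m17 = (0 + 0) | 0 | a.b.b.(0 + 0) :: =a=> m23
  m18 = 0 | (0 + 0) :: ∅
  m19 = c.(0 + 0) | d.0 | (0 + 0) :: =c=> m24, =d=> m25
  m20 = (0 + 0) | b.d.0 | (0 + 0) :: =b=> m24
  m21 = (0 + 0) | d.0 | b.(0 + 0) :: =b=> m24, =d=> m26
  m22 = c.(0 + 0) | 0 | b.(0 + 0) :: =b=> m25, =c=> m26
  m23 = (0 + 0) | 0 | b.b.(0 + 0) :: =b=> m26
  m24 = (0 + 0) | d.0 | (0 + 0) :: =d=> m27
  m25 = c.(0 + 0) | 0 | (0 + 0) :: =c=> m27
  m26 = (0 + 0) | 0 | b.(0 + 0) :: =b=> m27
  m27 = (0 + 0) | 0 | (0 + 0) :: ∅
Reachable graph of Q (32 states):
  n0 = (c.(0 + 0) | b.d.0 + ((b.0)\{b} + b.a.0)) | a.b.b.(0 + 0) :: =a=> n1, =b=> n2, =b=> n3, =c=> n4
  n1 = (c.(0 + 0) | b.d.0 + ((b.0)\{b} + b.a.0)) | b.b.(0 + 0) :: =b=> n5, =b=> n6, =b=> n7, =c=> n8
  n2 = a.0 | a.b.b.(0 + 0) :: =a=> n6, =a=> n9
  n3 = c.(0 + 0) | d.0 | a.b.b.(0 + 0) :: =a=> n7, =c=> n10, =d=> n11
  n4 = (0 + 0) | b.d.0 | a.b.b.(0 + 0) :: =a=> n8, =b=> n10
  n5 = (c.(0 + 0) | b.d.0 + ((b.0)\{b} + b.a.0)) | b.(0 + 0) :: =b=> n12, =b=> n13, =b=> n14, =c=> n15
  n6 = a.0 | b.b.(0 + 0) :: =a=> n16, =b=> n13
  n7 = c.(0 + 0) | d.0 | b.b.(0 + 0) :: =b=> n14, =c=> n17, =d=> n18
  n8 = (0 + 0) | b.d.0 | b.b.(0 + 0) :: =b=> n15, =b=> n17
  n9 = 0 | a.b.b.(0 + 0) :: =a=> n16
  n10 = (0 + 0) | d.0 | a.b.b.(0 + 0) :: =a=> n17, =d=> n19
  n11 = c.(0 + 0) | 0 | a.b.b.(0 + 0) :: =a=> n18, =c=> n19
  n12 = (c.(0 + 0) | b.d.0 + ((b.0)\{b} + b.a.0)) | (0 + 0) :: =b=> n20, =b=> n21, =c=> n22
  n13 = a.0 | b.(0 + 0) :: =a=> n23, =b=> n20
  n14 = c.(0 + 0) | d.0 | b.(0 + 0) :: =b=> n21, =c=> n24, =d=> n25
  n15 = (0 + 0) | b.d.0 | b.(0 + 0) :: =b=> n22, =b=> n24
  n16 = 0 | b.b.(0 + 0) :: =b=> n23
  n17 = (0 + 0) | d.0 | b.b.(0 + 0) :: =b=> n24, =d=> n26
  n18 = c.(0 + 0) | 0 | b.b.(0 + 0) :: =b=> n25, =c=> n26
  n19 = (0 + 0) | 0 | a.b.b.(0 + 0) :: =a=> n26
  n20 = a.0 | (0 + 0) :: =a=> n27
  n21 = c.(0 + 0) | d.0 | (0 + 0) :: =c=> n28, =d=> n29
  n22 = (0 + 0) | b.d.0 | (0 + 0) :: =b=> n28
  n23 = 0 | b.(0 + 0) :: =b=> n27
  n24 = (0 + 0) | d.0 | b.(0 + 0) :: =b=> n28, =d=> n30
  n25 = c.(0 + 0) | 0 | b.(0 + 0) :: =b=> n29, =c=> n30
  n26 = (0 + 0) | 0 | b.b.(0 + 0) :: =b=> n30
  n27 = 0 | (0 + 0) :: ∅
  n28 = (0 + 0) | d.0 | (0 + 0) :: =d=> n31
  n29 = c.(0 + 0) | 0 | (0 + 0) :: =c=> n31
  n30 = (0 + 0) | 0 | b.(0 + 0) :: =b=> n31
  n31 = (0 + 0) | 0 | (0 + 0) :: ∅
Coarsest stable partition (strong bisimilarity classes):
  B0 = {m0}
  B1 = {m1}
  B2 = {m8, n8}
  B3 = {m15, n17}
  B4 = {m23, m5, n16, n26}
  B5 = {m11, m26, n23, n30}
  B6 = {m18, m27, n27, n31}
  B7 = {m21, n24}
  B8 = {m24, n28}
  B9 = {m14, n15}
  B10 = {m20, n22}
  B11 = {m6}
  B12 = {m13, n14}
  B13 = {m19, n21}
  B14 = {m25, n29}
  B15 = {m22, n25}
  B16 = {m12}
  B17 = {m7, n7}
  B18 = {m16, n18}
  B19 = {m17, m2, n19, n9}
  B20 = {m4, n4}
  B21 = {m9, n10}
  B22 = {m3, n3}
  B23 = {m10, n11}
  B24 = {n0}
  B25 = {n1}
  B26 = {n5}
  B27 = {n13}
  B28 = {n20}
  B29 = {n12}
  B30 = {n6}
  B31 = {n2}
m0 ∈ B0, n0 ∈ B24 → different blocks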